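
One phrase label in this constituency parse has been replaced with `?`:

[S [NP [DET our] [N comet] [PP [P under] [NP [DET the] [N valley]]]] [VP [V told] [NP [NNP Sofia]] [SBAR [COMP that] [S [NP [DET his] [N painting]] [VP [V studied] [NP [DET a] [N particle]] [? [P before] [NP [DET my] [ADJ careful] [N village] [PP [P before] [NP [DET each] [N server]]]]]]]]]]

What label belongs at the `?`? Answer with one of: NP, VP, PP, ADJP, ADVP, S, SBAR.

PP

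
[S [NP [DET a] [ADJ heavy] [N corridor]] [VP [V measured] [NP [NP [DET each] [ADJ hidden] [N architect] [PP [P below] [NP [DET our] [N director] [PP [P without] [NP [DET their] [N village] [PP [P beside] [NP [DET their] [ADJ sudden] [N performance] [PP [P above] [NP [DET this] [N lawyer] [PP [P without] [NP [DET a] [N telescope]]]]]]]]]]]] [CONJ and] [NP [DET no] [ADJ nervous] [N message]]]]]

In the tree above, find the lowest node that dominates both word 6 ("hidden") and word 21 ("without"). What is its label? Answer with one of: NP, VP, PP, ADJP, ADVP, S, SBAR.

NP

Word 6 lies under S → VP → NP → NP → ADJ; word 21 lies under S → VP → NP → NP → PP → NP → PP → NP → PP → NP → PP → NP → PP → P. The lowest shared node is the NP.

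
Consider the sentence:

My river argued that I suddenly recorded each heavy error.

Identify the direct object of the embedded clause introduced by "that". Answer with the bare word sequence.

each heavy error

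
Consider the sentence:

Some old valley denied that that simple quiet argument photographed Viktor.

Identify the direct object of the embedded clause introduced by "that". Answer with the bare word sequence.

Viktor

Within the embedded clause introduced by "that", the direct object of "photographed" is "Viktor".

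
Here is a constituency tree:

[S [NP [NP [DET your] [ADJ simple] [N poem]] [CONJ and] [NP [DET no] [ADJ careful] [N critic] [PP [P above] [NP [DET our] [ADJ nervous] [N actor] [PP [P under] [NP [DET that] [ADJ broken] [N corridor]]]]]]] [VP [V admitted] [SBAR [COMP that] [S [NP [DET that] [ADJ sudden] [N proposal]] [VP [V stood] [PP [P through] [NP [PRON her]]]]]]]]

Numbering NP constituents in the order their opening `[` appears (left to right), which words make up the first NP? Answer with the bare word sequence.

your simple poem and no careful critic above our nervous actor under that broken corridor

In left-to-right order the NP constituents are "your simple poem and no careful critic above our nervous actor under that broken corridor"; "your simple poem"; "no careful critic above our nervous actor under that broken corridor"; "our nervous actor under that broken corridor"; "that broken corridor"; "that sudden proposal"; "her". Number 1 is "your simple poem and no careful critic above our nervous actor under that broken corridor".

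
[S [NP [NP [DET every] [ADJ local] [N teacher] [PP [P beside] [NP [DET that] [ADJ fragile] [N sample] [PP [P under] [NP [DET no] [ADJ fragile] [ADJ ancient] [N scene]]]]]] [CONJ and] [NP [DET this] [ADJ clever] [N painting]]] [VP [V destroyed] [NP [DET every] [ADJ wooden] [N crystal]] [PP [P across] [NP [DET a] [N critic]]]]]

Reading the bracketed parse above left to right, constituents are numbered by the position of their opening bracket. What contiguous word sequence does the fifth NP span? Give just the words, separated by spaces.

this clever painting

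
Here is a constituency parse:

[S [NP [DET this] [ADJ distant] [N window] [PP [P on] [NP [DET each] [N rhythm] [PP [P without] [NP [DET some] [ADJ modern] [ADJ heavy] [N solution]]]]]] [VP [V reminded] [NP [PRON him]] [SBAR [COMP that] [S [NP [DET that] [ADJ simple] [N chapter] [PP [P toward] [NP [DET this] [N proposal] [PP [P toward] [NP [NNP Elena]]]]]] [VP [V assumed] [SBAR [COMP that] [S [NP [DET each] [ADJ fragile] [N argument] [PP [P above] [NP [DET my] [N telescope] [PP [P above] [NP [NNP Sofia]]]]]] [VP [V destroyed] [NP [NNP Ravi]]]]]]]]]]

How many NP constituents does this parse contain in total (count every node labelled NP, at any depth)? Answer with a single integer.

11

The NP constituents are: [NP this distant window on each rhythm without some modern heavy solution]; [NP each rhythm without some modern heavy solution]; [NP some modern heavy solution]; [NP him]; [NP that simple chapter toward this proposal toward Elena]; [NP this proposal toward Elena] …. Total: 11.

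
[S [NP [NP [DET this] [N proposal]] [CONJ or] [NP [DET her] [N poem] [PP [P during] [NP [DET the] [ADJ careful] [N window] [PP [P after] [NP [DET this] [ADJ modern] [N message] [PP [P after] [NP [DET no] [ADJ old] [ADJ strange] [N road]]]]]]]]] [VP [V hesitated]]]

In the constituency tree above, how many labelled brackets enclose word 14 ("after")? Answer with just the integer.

Counting open brackets not yet closed at "after": [S [NP [NP [PP [NP [PP [NP [PP [P = 9.

9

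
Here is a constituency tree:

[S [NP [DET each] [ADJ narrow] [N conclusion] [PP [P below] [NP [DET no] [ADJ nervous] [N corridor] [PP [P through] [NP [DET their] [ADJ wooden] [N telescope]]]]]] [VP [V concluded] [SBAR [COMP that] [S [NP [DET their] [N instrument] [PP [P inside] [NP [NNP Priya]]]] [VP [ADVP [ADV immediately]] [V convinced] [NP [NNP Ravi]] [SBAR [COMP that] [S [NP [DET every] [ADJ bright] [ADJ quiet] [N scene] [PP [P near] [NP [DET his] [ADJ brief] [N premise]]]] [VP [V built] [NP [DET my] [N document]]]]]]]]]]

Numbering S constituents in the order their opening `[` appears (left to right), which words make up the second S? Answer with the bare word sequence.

The S opening brackets appear, in order, over: "each narrow conclusion below no nervous corridor through their wooden telescope concluded that their instrument inside Priya immediately convinced Ravi that every bright quiet scene near his brief premise built my document"; "their instrument inside Priya immediately convinced Ravi that every bright quiet scene near his brief premise built my document"; "every bright quiet scene near his brief premise built my document". The second one spans "their instrument inside Priya immediately convinced Ravi that every bright quiet scene near his brief premise built my document".

their instrument inside Priya immediately convinced Ravi that every bright quiet scene near his brief premise built my document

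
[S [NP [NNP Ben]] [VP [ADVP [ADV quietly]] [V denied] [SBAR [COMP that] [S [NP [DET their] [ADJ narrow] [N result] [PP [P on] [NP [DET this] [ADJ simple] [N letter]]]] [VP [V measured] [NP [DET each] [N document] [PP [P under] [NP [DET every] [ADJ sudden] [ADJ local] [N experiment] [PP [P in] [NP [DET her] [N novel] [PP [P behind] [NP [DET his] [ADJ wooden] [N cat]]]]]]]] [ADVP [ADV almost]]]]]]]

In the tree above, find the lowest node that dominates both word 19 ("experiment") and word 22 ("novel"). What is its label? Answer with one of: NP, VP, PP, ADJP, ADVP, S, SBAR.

NP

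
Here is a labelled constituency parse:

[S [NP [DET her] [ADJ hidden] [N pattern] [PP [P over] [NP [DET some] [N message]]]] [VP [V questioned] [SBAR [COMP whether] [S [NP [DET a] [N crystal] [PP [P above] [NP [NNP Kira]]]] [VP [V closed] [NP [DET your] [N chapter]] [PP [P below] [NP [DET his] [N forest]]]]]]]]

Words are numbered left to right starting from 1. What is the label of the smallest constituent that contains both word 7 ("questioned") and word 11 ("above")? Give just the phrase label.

Both words fall inside [VP questioned whether a crystal above Kira closed your chapter below his forest] (words 7–18), and no smaller constituent contains them both. Label: VP.

VP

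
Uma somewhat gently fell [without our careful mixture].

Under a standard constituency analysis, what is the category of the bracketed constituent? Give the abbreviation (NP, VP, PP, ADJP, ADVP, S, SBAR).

PP

"without" is the head of the bracketed span, so the span is a prepositional phrase: PP.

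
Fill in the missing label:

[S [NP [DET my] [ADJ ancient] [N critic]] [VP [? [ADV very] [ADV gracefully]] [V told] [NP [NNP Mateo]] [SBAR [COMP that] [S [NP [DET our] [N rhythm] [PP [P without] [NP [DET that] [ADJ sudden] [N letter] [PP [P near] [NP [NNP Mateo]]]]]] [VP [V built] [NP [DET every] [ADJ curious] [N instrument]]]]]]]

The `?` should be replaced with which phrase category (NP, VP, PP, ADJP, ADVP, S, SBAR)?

ADVP

A constituent whose immediate children are ADV 'very', ADV 'gracefully' is an adverb phrase: ADVP.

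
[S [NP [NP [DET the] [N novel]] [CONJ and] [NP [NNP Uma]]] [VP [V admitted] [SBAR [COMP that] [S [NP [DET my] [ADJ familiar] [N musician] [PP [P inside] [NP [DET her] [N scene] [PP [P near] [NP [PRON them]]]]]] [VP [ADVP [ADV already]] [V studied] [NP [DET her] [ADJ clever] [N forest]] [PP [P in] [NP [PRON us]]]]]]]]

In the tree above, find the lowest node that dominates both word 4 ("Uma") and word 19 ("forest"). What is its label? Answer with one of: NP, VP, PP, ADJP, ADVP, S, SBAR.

S

Word 4 lies under S → NP → NP → NNP; word 19 lies under S → VP → SBAR → S → VP → NP → N. The lowest shared node is the S.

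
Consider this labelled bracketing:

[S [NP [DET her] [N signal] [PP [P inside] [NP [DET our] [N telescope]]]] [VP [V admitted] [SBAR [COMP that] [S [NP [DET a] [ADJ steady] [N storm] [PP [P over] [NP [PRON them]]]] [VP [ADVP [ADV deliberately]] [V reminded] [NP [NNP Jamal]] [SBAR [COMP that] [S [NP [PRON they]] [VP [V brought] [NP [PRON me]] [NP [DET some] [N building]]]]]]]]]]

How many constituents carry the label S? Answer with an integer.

The S constituents are: [S her signal inside our telescope admitted that a steady storm over them deliberately reminded Jamal that they brought me some building]; [S a steady storm over them deliberately reminded Jamal that they brought me some building]; [S they brought me some building]. Total: 3.

3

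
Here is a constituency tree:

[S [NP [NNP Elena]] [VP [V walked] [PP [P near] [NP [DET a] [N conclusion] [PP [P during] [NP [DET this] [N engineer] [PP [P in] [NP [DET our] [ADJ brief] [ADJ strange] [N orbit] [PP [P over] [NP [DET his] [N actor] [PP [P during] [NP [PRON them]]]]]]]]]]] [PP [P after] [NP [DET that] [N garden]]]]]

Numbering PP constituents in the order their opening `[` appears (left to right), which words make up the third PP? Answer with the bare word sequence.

in our brief strange orbit over his actor during them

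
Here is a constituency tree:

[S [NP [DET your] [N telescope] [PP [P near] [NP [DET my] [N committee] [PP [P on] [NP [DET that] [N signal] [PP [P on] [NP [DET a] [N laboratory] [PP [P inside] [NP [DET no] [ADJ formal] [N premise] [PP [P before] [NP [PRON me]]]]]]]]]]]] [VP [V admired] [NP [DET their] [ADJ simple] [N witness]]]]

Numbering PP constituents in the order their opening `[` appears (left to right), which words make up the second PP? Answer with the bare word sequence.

Opening `[PP` markers occur at word positions 3, 6, 9, 12, 16; the second of these opens the constituent [PP on that signal on a laboratory inside no formal premise before me].

on that signal on a laboratory inside no formal premise before me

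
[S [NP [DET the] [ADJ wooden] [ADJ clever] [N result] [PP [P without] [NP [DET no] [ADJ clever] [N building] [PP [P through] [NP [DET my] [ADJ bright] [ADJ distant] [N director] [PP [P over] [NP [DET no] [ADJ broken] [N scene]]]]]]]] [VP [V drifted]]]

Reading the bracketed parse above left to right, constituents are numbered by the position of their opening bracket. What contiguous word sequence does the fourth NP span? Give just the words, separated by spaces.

no broken scene

Opening `[NP` markers occur at word positions 1, 6, 10, 15; the fourth of these opens the constituent [NP no broken scene].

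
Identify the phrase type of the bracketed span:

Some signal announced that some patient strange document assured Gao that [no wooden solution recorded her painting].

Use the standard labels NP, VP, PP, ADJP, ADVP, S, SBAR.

S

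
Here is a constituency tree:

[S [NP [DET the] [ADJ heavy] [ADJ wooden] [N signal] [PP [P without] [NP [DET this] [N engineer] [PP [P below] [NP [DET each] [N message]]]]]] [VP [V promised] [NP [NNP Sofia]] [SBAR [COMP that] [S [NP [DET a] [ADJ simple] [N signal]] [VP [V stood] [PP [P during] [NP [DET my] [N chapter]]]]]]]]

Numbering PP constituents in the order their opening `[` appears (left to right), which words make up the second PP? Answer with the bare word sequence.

below each message

Opening `[PP` markers occur at word positions 5, 8, 18; the second of these opens the constituent [PP below each message].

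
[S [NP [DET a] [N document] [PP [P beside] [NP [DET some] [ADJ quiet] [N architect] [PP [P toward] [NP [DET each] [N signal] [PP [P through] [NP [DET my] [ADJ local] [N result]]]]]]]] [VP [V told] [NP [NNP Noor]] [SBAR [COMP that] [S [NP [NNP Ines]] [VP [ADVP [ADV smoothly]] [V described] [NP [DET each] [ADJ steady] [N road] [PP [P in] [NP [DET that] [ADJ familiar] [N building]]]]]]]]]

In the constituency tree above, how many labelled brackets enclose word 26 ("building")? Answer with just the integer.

9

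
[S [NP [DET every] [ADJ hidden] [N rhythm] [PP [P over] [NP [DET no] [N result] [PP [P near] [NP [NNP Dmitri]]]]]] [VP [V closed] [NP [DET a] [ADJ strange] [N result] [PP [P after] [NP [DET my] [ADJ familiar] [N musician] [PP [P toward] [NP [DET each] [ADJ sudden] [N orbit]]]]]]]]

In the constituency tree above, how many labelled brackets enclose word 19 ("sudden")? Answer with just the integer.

8

The word sits inside ADJ, which is inside NP, inside PP, inside NP, inside PP, inside NP, inside VP, inside S — 8 brackets in all.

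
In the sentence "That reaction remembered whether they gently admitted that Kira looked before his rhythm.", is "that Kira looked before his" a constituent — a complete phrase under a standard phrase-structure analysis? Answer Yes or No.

No

"that" belongs to the complementizer "that" while "his" belongs to the clause "Kira looked before his rhythm"; a span that runs across that boundary is not a single phrase.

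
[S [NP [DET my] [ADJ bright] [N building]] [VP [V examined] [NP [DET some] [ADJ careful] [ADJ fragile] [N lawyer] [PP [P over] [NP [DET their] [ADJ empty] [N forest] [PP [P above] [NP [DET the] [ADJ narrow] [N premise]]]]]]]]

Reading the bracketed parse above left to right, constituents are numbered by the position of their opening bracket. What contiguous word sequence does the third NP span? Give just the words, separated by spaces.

The NP opening brackets appear, in order, over: "my bright building"; "some careful fragile lawyer over their empty forest above the narrow premise"; "their empty forest above the narrow premise"; "the narrow premise". The third one spans "their empty forest above the narrow premise".

their empty forest above the narrow premise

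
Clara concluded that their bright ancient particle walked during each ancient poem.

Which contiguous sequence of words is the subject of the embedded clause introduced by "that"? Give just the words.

"their bright ancient particle" is the NP that combines with the VP headed by "walked" to form the embedded clause introduced by "that" — the subject.

their bright ancient particle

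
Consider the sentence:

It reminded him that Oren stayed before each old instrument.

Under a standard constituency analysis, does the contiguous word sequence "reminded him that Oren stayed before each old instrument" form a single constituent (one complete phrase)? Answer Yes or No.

Yes

The sequence corresponds to a single VP node — the verb phrase "reminded him that Oren stayed before each old instrument".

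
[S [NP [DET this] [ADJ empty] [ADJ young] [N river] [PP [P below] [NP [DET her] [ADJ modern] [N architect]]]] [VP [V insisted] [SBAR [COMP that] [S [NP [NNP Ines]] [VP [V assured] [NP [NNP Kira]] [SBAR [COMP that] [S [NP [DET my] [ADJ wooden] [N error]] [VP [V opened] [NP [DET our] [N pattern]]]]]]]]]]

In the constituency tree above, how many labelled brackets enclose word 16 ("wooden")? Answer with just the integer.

Counting open brackets not yet closed at "wooden": [S [VP [SBAR [S [VP [SBAR [S [NP [ADJ = 9.

9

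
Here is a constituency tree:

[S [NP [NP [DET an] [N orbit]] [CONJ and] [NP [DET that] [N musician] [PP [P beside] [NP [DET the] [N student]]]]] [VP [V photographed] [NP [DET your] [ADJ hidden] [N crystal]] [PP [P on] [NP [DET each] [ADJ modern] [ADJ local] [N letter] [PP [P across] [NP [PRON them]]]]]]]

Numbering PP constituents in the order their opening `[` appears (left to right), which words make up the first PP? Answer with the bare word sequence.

beside the student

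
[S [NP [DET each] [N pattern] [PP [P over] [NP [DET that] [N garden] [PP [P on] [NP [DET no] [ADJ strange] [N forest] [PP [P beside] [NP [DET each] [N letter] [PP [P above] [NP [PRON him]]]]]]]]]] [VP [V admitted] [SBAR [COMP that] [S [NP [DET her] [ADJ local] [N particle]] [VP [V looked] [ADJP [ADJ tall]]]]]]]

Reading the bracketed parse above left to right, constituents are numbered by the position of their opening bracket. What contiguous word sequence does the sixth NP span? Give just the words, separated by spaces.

her local particle

In left-to-right order the NP constituents are "each pattern over that garden on no strange forest beside each letter above him"; "that garden on no strange forest beside each letter above him"; "no strange forest beside each letter above him"; "each letter above him"; "him"; "her local particle". Number 6 is "her local particle".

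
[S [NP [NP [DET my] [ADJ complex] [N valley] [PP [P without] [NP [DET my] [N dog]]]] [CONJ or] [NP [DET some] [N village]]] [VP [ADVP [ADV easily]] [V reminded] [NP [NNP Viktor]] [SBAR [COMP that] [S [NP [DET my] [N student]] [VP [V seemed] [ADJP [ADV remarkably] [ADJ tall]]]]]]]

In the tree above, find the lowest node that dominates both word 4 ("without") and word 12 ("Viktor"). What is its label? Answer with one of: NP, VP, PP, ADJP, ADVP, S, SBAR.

The smallest bracket enclosing both words is [S my complex valley without my dog or some village easily reminded Viktor that my student seemed remarkably tall], so the label is S.

S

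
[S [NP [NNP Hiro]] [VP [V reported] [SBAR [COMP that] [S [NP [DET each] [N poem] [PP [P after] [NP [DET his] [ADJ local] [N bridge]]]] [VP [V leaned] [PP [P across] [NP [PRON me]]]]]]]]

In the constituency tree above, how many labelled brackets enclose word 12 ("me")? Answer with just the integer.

Counting open brackets not yet closed at "me": [S [VP [SBAR [S [VP [PP [NP [PRON = 8.

8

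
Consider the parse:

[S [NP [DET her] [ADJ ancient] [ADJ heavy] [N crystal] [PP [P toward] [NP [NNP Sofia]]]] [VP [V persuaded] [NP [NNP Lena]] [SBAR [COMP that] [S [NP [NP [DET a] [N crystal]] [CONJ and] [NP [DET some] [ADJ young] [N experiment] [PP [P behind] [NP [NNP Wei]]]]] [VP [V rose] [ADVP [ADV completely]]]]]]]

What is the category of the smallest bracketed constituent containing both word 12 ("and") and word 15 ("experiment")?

NP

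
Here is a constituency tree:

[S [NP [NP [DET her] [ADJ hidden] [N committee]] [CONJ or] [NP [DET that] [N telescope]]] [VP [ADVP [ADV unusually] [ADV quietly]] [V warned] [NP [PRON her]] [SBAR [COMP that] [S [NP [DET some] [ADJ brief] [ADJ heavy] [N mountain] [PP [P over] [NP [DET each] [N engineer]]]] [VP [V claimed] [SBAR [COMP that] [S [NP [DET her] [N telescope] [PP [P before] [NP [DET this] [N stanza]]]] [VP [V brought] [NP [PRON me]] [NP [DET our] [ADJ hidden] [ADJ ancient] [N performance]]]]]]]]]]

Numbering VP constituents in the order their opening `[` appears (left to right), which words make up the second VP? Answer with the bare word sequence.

Opening `[VP` markers occur at word positions 7, 19, 26; the second of these opens the constituent [VP claimed that her telescope before this stanza brought me our hidden ancient performance].

claimed that her telescope before this stanza brought me our hidden ancient performance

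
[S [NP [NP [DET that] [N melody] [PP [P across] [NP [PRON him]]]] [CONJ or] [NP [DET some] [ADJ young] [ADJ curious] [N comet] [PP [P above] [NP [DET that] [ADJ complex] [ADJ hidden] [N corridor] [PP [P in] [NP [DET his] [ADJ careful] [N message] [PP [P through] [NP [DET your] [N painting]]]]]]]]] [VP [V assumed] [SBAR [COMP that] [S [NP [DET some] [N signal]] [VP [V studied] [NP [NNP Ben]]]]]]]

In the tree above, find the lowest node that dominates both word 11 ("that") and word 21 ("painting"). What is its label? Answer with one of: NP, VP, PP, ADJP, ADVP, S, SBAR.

Both words fall inside [NP that complex hidden corridor in his careful message through your painting] (words 11–21), and no smaller constituent contains them both. Label: NP.

NP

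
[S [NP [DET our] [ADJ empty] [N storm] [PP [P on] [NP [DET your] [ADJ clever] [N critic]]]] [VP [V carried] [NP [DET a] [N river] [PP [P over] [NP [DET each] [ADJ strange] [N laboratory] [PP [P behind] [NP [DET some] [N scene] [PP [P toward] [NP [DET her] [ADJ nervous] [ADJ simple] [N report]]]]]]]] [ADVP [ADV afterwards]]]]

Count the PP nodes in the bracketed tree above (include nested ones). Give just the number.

4

Listing each PP by its span: [PP on your clever critic]; [PP over each strange laboratory behind some scene toward her nervous simple report]; [PP behind some scene toward her nervous simple report]; [PP toward her nervous simple report] — that makes 4.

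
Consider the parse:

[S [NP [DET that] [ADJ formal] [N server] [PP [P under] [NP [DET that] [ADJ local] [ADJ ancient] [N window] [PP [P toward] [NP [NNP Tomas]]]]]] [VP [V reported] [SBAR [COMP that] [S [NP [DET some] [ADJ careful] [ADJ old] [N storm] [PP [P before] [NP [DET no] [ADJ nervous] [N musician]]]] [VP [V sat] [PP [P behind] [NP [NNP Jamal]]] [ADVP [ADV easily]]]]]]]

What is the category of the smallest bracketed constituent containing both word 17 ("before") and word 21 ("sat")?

S

The smallest bracket enclosing both words is [S some careful old storm before no nervous musician sat behind Jamal easily], so the label is S.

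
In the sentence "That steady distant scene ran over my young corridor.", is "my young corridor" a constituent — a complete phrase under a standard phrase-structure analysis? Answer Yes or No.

Yes

"my young corridor" is exactly the noun phrase [NP my young corridor], a complete constituent.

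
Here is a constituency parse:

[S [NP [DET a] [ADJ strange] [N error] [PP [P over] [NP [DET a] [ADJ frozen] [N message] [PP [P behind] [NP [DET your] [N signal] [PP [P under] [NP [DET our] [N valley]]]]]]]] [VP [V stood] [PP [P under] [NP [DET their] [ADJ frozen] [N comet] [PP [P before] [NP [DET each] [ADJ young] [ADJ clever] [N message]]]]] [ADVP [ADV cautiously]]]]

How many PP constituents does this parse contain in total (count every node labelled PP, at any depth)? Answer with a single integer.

Scanning left to right, an opening `[PP` appears at word positions 4, 8, 11, 15, 19 — 5 in total.

5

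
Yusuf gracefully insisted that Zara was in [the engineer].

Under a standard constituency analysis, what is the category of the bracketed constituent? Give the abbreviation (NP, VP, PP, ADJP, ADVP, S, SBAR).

NP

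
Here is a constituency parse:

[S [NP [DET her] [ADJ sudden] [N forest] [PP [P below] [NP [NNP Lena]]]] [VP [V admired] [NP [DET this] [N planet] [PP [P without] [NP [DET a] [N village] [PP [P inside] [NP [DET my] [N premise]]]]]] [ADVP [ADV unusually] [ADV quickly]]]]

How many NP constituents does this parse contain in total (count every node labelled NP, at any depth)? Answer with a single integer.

5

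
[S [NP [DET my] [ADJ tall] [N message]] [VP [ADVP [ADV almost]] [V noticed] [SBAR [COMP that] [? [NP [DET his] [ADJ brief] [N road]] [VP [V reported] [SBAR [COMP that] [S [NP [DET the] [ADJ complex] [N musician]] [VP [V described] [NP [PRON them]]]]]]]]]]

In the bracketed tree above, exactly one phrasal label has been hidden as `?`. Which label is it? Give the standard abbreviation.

S

A constituent whose immediate children are NP, VP is a clause: S.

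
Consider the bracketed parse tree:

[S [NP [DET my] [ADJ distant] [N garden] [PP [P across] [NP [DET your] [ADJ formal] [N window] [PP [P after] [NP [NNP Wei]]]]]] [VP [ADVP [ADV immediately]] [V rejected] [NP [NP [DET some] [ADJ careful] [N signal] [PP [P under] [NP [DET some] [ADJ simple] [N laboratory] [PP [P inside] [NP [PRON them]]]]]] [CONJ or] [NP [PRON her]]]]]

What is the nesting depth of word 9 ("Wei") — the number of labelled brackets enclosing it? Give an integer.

7

Path from the root down to the word: S → NP → PP → NP → PP → NP → NNP. That is 7 enclosing brackets.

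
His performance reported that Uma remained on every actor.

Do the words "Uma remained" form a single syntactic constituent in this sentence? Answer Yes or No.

The smallest constituent containing the whole sequence is the clause [S Uma remained on every actor], but the sequence is only part of it — it straddles the boundary between noun phrase "Uma" and verb phrase "remained on every actor".

No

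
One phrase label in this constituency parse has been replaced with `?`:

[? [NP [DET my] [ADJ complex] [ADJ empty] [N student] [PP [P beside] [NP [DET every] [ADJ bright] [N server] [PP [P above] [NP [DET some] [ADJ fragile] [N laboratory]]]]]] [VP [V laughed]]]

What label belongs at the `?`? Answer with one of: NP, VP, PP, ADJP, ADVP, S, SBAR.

Looking at what the `?` directly dominates — NP, VP — this is a clause (S).

S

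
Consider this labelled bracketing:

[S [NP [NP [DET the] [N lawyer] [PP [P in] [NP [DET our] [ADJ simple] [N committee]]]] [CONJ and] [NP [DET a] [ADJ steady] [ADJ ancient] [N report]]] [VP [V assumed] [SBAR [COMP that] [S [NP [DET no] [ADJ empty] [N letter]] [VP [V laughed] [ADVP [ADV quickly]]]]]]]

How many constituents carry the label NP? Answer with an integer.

5

Listing each NP by its span: [NP the lawyer in our simple committee and a steady ancient report]; [NP the lawyer in our simple committee]; [NP our simple committee]; [NP a steady ancient report]; [NP no empty letter] — that makes 5.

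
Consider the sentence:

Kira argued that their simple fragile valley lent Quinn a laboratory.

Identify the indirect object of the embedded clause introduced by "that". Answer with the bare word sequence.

Within the embedded clause introduced by "that", the indirect object of "lent" is "Quinn".

Quinn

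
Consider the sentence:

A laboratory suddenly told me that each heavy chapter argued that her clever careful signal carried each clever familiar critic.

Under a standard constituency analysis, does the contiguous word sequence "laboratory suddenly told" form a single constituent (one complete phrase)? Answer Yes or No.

No

The smallest constituent containing the whole sequence is the clause [S a laboratory suddenly told me that each heavy chapter argued that her clever careful signal carried each clever familiar critic], but the sequence is only part of it — it straddles the boundary between noun phrase "a laboratory" and verb phrase "suddenly told me that each heavy chapter argued that her clever careful signal carried each clever familiar critic".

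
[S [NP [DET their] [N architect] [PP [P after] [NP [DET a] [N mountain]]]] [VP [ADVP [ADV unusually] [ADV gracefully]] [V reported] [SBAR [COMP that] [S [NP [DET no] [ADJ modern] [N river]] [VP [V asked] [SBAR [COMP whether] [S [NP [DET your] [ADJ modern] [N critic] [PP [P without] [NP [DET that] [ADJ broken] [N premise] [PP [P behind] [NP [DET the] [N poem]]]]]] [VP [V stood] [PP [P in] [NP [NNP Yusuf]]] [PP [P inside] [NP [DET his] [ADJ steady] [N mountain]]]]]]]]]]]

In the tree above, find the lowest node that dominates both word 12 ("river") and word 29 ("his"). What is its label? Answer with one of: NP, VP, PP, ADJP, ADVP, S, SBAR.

Word 12 lies under S → VP → SBAR → S → NP → N; word 29 lies under S → VP → SBAR → S → VP → SBAR → S → VP → PP → NP → DET. The lowest shared node is the S.

S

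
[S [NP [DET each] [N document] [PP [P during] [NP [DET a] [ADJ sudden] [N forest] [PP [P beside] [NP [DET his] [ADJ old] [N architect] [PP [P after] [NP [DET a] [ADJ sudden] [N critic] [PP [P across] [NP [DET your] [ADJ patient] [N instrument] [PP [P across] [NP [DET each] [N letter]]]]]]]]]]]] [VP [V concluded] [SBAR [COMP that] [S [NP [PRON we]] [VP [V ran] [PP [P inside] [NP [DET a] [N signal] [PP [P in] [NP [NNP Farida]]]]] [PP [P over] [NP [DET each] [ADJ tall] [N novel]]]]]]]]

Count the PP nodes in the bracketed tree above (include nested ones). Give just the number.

Scanning left to right, an opening `[PP` appears at word positions 3, 7, 11, 15, 19, 26, 29, 31 — 8 in total.

8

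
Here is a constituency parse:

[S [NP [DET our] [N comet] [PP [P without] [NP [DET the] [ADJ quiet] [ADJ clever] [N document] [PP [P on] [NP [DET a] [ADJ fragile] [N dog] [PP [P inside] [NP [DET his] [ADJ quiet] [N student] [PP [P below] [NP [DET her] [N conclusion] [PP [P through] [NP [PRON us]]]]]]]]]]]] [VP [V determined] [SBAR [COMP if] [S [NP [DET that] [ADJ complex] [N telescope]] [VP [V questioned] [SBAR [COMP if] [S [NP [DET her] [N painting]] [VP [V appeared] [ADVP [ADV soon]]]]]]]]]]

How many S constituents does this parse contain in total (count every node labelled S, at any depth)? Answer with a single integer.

3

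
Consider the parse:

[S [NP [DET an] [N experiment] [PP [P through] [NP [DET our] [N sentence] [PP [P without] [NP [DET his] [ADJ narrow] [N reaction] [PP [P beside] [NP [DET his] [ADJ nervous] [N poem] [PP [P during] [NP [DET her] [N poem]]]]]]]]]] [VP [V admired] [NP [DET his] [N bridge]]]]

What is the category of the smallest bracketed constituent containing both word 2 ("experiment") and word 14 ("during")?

Word 2 lies under S → NP → N; word 14 lies under S → NP → PP → NP → PP → NP → PP → NP → PP → P. The lowest shared node is the NP.

NP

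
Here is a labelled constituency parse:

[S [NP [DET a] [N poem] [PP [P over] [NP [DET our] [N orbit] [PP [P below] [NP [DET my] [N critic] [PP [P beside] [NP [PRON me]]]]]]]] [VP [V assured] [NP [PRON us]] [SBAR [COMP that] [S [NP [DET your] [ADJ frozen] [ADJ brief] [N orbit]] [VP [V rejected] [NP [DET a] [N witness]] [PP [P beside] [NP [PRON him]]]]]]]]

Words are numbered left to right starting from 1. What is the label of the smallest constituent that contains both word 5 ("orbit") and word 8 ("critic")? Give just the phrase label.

The smallest bracket enclosing both words is [NP our orbit below my critic beside me], so the label is NP.

NP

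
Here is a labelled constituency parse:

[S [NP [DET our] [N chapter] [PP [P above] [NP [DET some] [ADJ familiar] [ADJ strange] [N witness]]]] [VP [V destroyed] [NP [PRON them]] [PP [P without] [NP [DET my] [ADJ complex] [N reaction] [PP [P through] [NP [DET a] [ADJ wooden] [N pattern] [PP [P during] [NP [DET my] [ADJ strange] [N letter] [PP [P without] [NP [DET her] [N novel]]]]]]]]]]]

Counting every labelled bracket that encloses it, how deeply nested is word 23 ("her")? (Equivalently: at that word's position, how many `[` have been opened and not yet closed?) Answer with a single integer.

Counting open brackets not yet closed at "her": [S [VP [PP [NP [PP [NP [PP [NP [PP [NP [DET = 11.

11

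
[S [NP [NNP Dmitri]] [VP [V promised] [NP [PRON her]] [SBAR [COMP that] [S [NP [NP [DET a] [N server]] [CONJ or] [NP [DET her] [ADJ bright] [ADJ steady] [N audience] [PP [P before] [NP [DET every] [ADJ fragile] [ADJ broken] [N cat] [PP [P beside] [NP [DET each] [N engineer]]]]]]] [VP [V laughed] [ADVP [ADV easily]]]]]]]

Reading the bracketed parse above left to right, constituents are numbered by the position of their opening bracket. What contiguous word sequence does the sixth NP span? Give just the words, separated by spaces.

every fragile broken cat beside each engineer

In left-to-right order the NP constituents are "Dmitri"; "her"; "a server or her bright steady audience before every fragile broken cat beside each engineer"; "a server"; "her bright steady audience before every fragile broken cat beside each engineer"; "every fragile broken cat beside each engineer"; "each engineer". Number 6 is "every fragile broken cat beside each engineer".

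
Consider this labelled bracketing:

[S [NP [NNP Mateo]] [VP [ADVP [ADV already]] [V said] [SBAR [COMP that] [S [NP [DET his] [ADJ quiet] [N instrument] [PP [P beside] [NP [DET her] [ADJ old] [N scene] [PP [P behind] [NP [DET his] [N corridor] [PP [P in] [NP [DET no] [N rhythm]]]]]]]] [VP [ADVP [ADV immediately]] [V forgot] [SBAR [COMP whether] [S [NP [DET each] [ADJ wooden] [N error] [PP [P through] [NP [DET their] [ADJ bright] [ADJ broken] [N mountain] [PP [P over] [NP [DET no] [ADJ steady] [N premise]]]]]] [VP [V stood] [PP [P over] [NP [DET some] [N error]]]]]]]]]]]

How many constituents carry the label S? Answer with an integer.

3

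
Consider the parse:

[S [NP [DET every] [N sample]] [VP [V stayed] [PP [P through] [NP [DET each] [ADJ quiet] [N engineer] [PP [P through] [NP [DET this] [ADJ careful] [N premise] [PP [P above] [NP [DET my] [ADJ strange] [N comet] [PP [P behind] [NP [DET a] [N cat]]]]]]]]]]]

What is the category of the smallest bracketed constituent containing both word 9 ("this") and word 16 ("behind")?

NP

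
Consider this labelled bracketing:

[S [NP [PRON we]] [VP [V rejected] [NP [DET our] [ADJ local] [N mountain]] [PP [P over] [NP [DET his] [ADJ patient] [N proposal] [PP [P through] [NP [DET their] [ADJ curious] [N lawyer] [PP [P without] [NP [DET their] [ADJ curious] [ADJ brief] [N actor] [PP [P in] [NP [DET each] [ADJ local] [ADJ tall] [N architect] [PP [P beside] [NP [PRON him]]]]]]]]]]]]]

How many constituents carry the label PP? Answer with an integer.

5

Listing each PP by its span: [PP over his patient proposal through their curious lawyer without their curious brief actor in each local tall architect beside him]; [PP through their curious lawyer without their curious brief actor in each local tall architect beside him]; [PP without their curious brief actor in each local tall architect beside him]; [PP in each local tall architect beside him]; [PP beside him] — that makes 5.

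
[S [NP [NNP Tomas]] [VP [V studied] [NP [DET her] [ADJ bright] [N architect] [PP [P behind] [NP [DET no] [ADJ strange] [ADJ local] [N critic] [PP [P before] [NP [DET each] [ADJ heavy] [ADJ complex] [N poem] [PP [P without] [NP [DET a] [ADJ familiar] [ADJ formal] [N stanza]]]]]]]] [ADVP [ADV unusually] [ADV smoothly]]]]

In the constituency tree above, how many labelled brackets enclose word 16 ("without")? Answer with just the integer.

Counting open brackets not yet closed at "without": [S [VP [NP [PP [NP [PP [NP [PP [P = 9.

9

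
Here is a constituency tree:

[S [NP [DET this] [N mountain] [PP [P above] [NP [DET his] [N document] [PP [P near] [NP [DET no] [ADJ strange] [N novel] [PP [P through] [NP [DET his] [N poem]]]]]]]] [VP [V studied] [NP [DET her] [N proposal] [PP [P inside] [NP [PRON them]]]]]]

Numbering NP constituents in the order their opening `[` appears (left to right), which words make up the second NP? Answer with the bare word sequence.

The NP opening brackets appear, in order, over: "this mountain above his document near no strange novel through his poem"; "his document near no strange novel through his poem"; "no strange novel through his poem"; "his poem"; "her proposal inside them"; "them". The second one spans "his document near no strange novel through his poem".

his document near no strange novel through his poem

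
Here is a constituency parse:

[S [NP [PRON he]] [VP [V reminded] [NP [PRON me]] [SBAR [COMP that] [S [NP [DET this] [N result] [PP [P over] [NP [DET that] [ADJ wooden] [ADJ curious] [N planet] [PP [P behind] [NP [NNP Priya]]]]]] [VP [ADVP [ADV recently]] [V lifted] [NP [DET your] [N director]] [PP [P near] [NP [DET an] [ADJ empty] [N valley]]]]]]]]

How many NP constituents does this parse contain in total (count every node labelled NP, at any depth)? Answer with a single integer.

7

Scanning left to right, an opening `[NP` appears at word positions 1, 3, 5, 8, 13, 16, 19 — 7 in total.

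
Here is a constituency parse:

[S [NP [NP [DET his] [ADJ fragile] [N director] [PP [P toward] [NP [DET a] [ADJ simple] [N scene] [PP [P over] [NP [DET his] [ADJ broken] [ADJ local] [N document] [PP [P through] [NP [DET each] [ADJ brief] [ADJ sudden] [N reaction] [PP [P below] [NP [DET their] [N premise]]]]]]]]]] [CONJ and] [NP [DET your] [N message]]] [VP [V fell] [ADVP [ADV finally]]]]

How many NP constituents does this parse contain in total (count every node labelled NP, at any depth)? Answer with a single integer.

Listing each NP by its span: [NP his fragile director toward a simple scene over his broken local document through each brief sudden reaction below their premise and your message]; [NP his fragile director toward a simple scene over his broken local document through each brief sudden reaction below their premise]; [NP a simple scene over his broken local document through each brief sudden reaction below their premise]; [NP his broken local document through each brief sudden reaction below their premise]; [NP each brief sudden reaction below their premise]; [NP their premise] … — that makes 7.

7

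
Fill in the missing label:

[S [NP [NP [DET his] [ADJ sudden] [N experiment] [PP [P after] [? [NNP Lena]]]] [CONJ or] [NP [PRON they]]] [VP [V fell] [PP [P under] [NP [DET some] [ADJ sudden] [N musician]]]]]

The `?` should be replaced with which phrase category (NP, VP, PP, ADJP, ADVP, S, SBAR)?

NP

Looking at what the `?` directly dominates — NNP 'Lena' — this is a noun phrase (NP).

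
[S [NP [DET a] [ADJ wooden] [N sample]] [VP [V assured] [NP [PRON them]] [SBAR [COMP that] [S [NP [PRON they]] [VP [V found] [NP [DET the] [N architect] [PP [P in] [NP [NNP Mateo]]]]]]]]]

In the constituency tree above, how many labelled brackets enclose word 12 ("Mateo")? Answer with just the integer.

9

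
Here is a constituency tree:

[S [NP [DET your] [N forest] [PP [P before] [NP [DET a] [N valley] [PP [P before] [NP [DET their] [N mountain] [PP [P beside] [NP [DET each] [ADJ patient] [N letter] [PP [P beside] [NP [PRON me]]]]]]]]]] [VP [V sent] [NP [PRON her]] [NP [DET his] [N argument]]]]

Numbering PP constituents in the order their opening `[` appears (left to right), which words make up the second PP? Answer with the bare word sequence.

before their mountain beside each patient letter beside me

In left-to-right order the PP constituents are "before a valley before their mountain beside each patient letter beside me"; "before their mountain beside each patient letter beside me"; "beside each patient letter beside me"; "beside me". Number 2 is "before their mountain beside each patient letter beside me".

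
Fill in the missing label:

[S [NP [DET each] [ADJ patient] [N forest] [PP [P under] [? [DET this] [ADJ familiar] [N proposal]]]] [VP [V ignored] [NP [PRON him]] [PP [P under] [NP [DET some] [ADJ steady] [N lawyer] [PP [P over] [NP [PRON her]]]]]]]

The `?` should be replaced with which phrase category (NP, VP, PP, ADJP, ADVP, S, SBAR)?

NP

The `?` node immediately contains: DET 'this', ADJ 'familiar', N 'proposal'. That is the internal structure of a noun phrase, so the label is NP.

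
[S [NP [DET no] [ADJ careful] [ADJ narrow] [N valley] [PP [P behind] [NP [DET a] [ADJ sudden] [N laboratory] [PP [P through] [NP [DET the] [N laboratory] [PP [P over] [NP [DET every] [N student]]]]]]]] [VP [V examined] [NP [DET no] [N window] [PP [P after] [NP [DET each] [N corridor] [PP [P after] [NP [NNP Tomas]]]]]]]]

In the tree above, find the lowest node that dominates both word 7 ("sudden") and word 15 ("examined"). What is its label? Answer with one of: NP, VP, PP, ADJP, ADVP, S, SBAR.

S

Both words fall inside [S no careful narrow valley behind a sudden laboratory through the laboratory over every student examined no window after each corridor after Tomas] (words 1–22), and no smaller constituent contains them both. Label: S.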